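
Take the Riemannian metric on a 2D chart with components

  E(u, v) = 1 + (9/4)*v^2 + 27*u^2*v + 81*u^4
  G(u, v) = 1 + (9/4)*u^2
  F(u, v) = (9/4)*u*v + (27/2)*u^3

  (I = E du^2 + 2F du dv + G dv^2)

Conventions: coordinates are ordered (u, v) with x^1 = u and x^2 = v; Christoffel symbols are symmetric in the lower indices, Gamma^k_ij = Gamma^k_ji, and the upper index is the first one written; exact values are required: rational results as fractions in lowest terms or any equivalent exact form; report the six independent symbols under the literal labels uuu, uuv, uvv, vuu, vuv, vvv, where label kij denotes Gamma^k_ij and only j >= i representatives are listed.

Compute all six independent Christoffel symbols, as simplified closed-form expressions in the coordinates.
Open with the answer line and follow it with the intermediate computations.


Answer: Gamma_uuu = (648*u^3 + 108*u*v)/(324*u^4 + 108*u^2*v + 9*u^2 + 9*v^2 + 4), Gamma_uuv = (54*u^2 + 9*v)/(324*u^4 + 108*u^2*v + 9*u^2 + 9*v^2 + 4), Gamma_uvv = 0, Gamma_vuu = 108*u^2/(324*u^4 + 108*u^2*v + 9*u^2 + 9*v^2 + 4), Gamma_vuv = 9*u/(324*u^4 + 108*u^2*v + 9*u^2 + 9*v^2 + 4), Gamma_vvv = 0

E = 1 + (9/4)*v^2 + 27*u^2*v + 81*u^4; F = (9/4)*u*v + (27/2)*u^3; G = 1 + (9/4)*u^2
Gamma^k_ij = (1/2) g^{kl} (d_i g_jl + d_j g_il - d_l g_ij), with g^inv = (1/(EG-F^2)) [[G, -F], [-F, E]]
first partials: E_u = 54*u*v + 324*u^3, E_v = (9/2)*v + 27*u^2, F_u = (9/4)*v + (81/2)*u^2, F_v = (9/4)*u, G_u = (9/2)*u, G_v = 0
D = EG - F^2 = 1 + (9/4)*v^2 + (9/4)*u^2 + 27*u^2*v + 81*u^4
expanded: Gamma^u_uu = (G E_u - 2F F_u + F E_v)/(2D), Gamma^u_uv = (G E_v - F G_u)/(2D), Gamma^u_vv = (2G F_v - G G_u - F G_v)/(2D), Gamma^v_uu = (2E F_u - E E_v - F E_u)/(2D), Gamma^v_uv = (E G_u - F E_v)/(2D), Gamma^v_vv = (E G_v - 2F F_v + F G_u)/(2D); substitute and cancel common factors


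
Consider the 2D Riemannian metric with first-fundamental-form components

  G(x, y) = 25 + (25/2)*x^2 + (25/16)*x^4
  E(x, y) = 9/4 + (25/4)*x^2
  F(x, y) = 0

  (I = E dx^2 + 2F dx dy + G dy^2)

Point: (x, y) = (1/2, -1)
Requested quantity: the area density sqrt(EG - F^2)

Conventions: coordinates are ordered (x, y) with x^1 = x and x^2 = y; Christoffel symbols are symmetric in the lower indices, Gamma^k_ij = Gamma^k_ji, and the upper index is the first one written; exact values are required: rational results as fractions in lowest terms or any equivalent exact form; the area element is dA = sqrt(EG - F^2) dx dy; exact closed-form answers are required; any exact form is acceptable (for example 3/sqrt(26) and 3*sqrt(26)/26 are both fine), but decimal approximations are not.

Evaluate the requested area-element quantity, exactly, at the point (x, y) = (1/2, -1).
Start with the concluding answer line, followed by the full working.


Answer: sqrt(EG - F^2) = 85*sqrt(61)/64

E = 61/16, F = 0, G = 7225/256; EG - F^2 = 440725/4096


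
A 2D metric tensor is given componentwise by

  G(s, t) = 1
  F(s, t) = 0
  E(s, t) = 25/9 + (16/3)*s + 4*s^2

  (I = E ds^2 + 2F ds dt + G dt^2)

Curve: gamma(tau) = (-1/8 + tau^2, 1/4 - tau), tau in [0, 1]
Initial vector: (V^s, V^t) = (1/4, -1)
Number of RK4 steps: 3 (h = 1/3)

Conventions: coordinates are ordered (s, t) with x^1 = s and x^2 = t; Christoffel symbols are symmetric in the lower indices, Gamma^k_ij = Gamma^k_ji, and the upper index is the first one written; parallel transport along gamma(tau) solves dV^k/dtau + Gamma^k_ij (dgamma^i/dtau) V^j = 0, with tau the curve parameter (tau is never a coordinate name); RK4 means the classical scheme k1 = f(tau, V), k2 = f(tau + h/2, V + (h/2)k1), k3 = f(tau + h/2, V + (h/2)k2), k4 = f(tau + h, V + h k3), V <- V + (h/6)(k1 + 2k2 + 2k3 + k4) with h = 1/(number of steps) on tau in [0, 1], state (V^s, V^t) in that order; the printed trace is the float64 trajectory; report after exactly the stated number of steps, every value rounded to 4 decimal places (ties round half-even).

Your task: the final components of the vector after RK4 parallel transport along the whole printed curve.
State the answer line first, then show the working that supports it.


Answer: V^s = 0.1137, V^t = -1.0000

gamma'(tau) = (2*tau, -1); f(tau, V)^k = -Gamma^k_ij(gamma(tau)) gamma'^i(tau) V^j; h = 1/3; intermediate values shown to 6 dp
curve data and Christoffel symbols at the stage parameters:
  tau = 0.000000: gamma = (-0.125000, 0.250000), gamma' = (0.000000, -1.000000); Gamma_sss = 0.996805, Gamma_sst = 0.000000, Gamma_stt = 0.000000, Gamma_tss = 0.000000, Gamma_tst = 0.000000, Gamma_ttt = 0.000000
  tau = 0.166667: gamma = (-0.097222, 0.083333), gamma' = (0.333333, -1.000000); Gamma_sss = 0.991602, Gamma_sst = 0.000000, Gamma_stt = 0.000000, Gamma_tss = 0.000000, Gamma_tst = 0.000000, Gamma_ttt = 0.000000
  tau = 0.333333: gamma = (-0.013889, -0.083333), gamma' = (0.666667, -1.000000); Gamma_sss = 0.965478, Gamma_sst = 0.000000, Gamma_stt = 0.000000, Gamma_tss = 0.000000, Gamma_tst = 0.000000, Gamma_ttt = 0.000000
  tau = 0.500000: gamma = (0.125000, -0.250000), gamma' = (1.000000, -1.000000); Gamma_sss = 0.902970, Gamma_sst = 0.000000, Gamma_stt = 0.000000, Gamma_tss = 0.000000, Gamma_tst = 0.000000, Gamma_ttt = 0.000000
  tau = 0.666667: gamma = (0.319444, -0.416667), gamma' = (1.333333, -1.000000); Gamma_sss = 0.806691, Gamma_sst = 0.000000, Gamma_stt = 0.000000, Gamma_tss = 0.000000, Gamma_tst = 0.000000, Gamma_ttt = 0.000000
  tau = 0.833333: gamma = (0.569444, -0.583333), gamma' = (1.666667, -1.000000); Gamma_sss = 0.695237, Gamma_sst = 0.000000, Gamma_stt = 0.000000, Gamma_tss = 0.000000, Gamma_tst = 0.000000, Gamma_ttt = 0.000000
  tau = 1.000000: gamma = (0.875000, -0.750000), gamma' = (2.000000, -1.000000); Gamma_sss = 0.586913, Gamma_sst = 0.000000, Gamma_stt = 0.000000, Gamma_tss = 0.000000, Gamma_tst = 0.000000, Gamma_ttt = 0.000000
step 0: V^s = 0.2500, V^t = -1.0000
step 1: k1 = (0.000000, 0.000000), k2 = (-0.082634, 0.000000), k3 = (-0.078081, 0.000000), k4 = (-0.144161, 0.000000); V <- V + (h/6)(k1 + 2k2 + 2k3 + k4): V^s = 0.2241, V^t = -1.0000
step 2: k1 = (-0.144264, 0.000000), k2 = (-0.180675, 0.000000), k3 = (-0.175196, 0.000000), k4 = (-0.178263, 0.000000); V <- V + (h/6)(k1 + 2k2 + 2k3 + k4): V^s = 0.1667, V^t = -1.0000
step 3: k1 = (-0.179273, 0.000000), k2 = (-0.158509, 0.000000), k3 = (-0.162519, 0.000000), k4 = (-0.132057, 0.000000); V <- V + (h/6)(k1 + 2k2 + 2k3 + k4): V^s = 0.1137, V^t = -1.0000


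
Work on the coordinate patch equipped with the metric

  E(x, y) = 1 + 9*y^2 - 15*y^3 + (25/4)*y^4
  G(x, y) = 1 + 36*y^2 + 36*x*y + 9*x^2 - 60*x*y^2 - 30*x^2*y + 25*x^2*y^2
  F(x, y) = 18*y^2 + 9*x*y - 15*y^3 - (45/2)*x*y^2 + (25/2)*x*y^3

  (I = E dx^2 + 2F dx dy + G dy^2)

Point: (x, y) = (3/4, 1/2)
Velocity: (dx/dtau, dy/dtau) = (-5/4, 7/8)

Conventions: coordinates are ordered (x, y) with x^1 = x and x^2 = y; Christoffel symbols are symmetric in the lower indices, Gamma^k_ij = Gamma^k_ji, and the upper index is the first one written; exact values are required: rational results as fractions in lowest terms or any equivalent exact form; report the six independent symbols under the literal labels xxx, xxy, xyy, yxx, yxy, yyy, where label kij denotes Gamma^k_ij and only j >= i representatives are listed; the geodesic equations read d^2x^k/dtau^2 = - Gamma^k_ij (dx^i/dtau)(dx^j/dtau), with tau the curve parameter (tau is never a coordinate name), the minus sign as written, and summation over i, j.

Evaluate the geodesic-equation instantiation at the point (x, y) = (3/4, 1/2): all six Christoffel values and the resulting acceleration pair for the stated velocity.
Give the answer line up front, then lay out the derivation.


Answer: Gamma_xxx = 0, Gamma_xxy = 14/421, Gamma_xyy = 63/421, Gamma_yxx = 0, Gamma_yxy = 54/421, Gamma_yyy = 243/421; accelerations (d^2x/dtau^2, d^2y/dtau^2) = (-1127/26944, -4347/26944)

E = 113/64, F = 189/64, G = 793/64 at the point
E_x = 0, E_y = 7/8, F_x = 7/16, F_y = 117/32, G_x = 27/8, G_y = 243/16
EG - F^2 = 421/32;  g^inv = (32/421) * [[793/64, -189/64], [-189/64, 113/64]]
first-kind symbols [ij,l] = (1/2)(d_i g_jl + d_j g_il - d_l g_ij): [xx,x] = E_x/2 = 0, [xx,y] = F_x - E_y/2 = 0, [xy,x] = E_y/2 = 7/16, [xy,y] = G_x/2 = 27/16, [yy,x] = F_y - G_x/2 = 63/32, [yy,y] = G_y/2 = 243/32
Gamma^x_ij = (G*[ij,x] - F*[ij,y])/(EG - F^2), Gamma^y_ij = (E*[ij,y] - F*[ij,x])/(EG - F^2)
Gamma_xxx = 0, Gamma_xxy = 14/421, Gamma_xyy = 63/421, Gamma_yxx = 0, Gamma_yxy = 54/421, Gamma_yyy = 243/421
d^2x/dtau^2 = -(Gamma_xxx*(-5/4)^2 + 2*Gamma_xxy*(-5/4)*(7/8) + Gamma_xyy*(7/8)^2) = -1127/26944
d^2y/dtau^2 = -(Gamma_yxx*(-5/4)^2 + 2*Gamma_yxy*(-5/4)*(7/8) + Gamma_yyy*(7/8)^2) = -4347/26944


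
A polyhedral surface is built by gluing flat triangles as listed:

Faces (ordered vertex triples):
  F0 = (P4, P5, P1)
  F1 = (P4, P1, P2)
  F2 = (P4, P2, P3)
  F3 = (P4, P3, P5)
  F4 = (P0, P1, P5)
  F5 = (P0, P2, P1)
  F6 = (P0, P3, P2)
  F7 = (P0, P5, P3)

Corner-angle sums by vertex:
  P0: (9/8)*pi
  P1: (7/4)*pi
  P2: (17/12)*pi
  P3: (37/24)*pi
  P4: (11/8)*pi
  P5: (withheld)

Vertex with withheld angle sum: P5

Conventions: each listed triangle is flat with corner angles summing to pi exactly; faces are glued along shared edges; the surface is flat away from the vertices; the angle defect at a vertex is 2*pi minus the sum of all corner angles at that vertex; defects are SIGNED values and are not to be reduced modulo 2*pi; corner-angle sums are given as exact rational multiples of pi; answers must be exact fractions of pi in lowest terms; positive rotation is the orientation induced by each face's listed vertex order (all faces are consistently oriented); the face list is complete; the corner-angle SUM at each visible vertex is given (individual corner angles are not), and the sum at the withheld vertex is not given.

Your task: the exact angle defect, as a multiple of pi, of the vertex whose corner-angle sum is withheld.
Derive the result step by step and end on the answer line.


V = 6, E = 12, F = 8; chi = V - E + F = 2
Gauss-Bonnet: total defect = 2*pi*chi = 4*pi; visible defects sum to (67/24)*pi

Answer: defect(P5) = (29/24)*pi


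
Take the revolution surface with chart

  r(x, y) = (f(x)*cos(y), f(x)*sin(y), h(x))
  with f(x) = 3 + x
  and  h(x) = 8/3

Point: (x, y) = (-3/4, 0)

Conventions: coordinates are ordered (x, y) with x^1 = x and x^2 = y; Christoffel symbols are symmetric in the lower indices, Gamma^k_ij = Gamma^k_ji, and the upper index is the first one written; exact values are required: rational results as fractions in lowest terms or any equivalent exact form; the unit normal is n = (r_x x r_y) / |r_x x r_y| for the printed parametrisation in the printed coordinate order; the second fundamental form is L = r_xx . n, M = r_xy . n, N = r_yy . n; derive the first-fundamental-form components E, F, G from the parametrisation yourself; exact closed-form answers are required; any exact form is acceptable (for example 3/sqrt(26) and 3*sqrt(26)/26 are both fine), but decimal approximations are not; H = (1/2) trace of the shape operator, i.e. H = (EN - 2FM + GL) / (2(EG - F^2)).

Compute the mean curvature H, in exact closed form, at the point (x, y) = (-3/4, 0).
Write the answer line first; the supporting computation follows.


Answer: H = 0

f = 9/4, f' = 1, f'' = 0, h' = 0, h'' = 0
E = 1, F = 0, G = 81/16; answer radicand W^2 = 1
unnormalised second-form numerators: l = 0, m = 0, n = 0; L = l/sqrt(1), and similarly M = m/sqrt(W^2), N = n/sqrt(W^2)
H = (E*n - 2*F*m + G*l) / (2*(EG - F^2)*sqrt(W^2)); E*n - 2*F*m + G*l = 0, EG - F^2 = 81/16, so H = (0)/sqrt(1)


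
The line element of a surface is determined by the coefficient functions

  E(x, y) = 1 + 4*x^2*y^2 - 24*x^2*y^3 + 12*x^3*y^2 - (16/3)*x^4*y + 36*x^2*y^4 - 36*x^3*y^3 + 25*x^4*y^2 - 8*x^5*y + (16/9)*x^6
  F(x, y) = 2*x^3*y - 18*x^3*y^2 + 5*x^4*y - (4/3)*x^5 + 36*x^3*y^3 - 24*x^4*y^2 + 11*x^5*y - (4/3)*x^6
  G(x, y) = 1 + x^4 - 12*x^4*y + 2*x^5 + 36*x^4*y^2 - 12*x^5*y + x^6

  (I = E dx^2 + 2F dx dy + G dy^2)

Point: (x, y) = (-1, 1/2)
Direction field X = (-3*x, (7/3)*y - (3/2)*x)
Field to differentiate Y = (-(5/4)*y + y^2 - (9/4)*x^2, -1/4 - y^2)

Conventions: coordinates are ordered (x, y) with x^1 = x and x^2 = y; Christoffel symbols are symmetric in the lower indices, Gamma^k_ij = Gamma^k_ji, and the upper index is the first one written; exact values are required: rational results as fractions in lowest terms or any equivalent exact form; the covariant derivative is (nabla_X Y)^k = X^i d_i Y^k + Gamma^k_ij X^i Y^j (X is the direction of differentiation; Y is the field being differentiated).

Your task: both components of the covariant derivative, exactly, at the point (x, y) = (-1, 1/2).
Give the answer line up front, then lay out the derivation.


Answer: (nabla_X Y)^x = 12793/912, (nabla_X Y)^y = -34121/9120

E = 109/9, F = -10, G = 10 at the point
E_x = -50, E_y = 140/3, F_x = 275/6, F_y = -41, G_x = -42, G_y = 36
EG - F^2 = 190/9;  g^inv = (9/190) * [[10, 10], [10, 109/9]]
first-kind symbols [ij,l] = (1/2)(d_i g_jl + d_j g_il - d_l g_ij): [xx,x] = E_x/2 = -25, [xx,y] = F_x - E_y/2 = 45/2, [xy,x] = E_y/2 = 70/3, [xy,y] = G_x/2 = -21, [yy,x] = F_y - G_x/2 = -20, [yy,y] = G_y/2 = 18
Gamma^x_ij = (G*[ij,x] - F*[ij,y])/(EG - F^2), Gamma^y_ij = (E*[ij,y] - F*[ij,x])/(EG - F^2)
Gamma_xxx = -45/38, Gamma_xxy = 21/19, Gamma_xyy = -18/19, Gamma_yxx = 81/76, Gamma_yxy = -189/190, Gamma_yyy = 81/95
X = (3, 8/3), Y = (-21/8, -1/2) at the point


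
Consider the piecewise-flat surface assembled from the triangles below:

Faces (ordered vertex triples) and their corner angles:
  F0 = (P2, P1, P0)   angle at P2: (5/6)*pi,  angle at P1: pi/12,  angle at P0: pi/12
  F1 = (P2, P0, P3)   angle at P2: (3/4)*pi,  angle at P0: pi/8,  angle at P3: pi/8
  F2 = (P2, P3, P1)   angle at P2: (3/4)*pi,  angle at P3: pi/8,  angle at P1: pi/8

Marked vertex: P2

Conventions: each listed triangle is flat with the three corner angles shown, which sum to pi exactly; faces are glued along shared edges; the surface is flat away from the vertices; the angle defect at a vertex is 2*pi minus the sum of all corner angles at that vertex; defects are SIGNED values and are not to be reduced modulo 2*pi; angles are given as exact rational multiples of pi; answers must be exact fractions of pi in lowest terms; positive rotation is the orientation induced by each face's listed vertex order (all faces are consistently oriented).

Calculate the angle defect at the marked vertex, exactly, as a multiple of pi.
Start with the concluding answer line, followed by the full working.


Answer: defect(P2) = -pi/3

Sum of corner angles at P2: (7/3)*pi
defect = 2*pi - (7/3)*pi


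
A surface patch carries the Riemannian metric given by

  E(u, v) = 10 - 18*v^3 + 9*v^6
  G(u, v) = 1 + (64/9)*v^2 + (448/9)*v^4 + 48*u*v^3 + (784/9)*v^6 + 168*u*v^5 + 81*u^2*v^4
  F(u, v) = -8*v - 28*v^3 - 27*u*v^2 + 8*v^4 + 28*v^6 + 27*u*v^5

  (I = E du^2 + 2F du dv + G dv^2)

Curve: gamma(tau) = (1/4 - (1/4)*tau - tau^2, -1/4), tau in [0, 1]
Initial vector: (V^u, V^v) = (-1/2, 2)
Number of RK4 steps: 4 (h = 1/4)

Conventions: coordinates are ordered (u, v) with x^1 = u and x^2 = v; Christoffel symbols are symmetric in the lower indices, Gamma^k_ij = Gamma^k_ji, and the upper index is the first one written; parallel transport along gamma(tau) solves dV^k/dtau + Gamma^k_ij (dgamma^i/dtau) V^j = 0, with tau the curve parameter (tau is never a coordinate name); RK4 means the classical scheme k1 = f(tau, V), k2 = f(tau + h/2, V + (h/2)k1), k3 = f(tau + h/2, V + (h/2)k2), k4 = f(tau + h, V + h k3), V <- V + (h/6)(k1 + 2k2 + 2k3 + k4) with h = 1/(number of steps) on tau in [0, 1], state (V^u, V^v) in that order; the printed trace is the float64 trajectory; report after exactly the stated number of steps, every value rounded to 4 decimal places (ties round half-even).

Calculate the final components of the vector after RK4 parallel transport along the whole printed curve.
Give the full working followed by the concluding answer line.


gamma'(tau) = (-1/4 - 2*tau, 0); f(tau, V)^k = -Gamma^k_ij(gamma(tau)) gamma'^i(tau) V^j; h = 1/4; intermediate values shown to 6 dp
curve data and Christoffel symbols at the stage parameters:
  tau = 0.000000: gamma = (0.250000, -0.250000), gamma' = (-0.250000, 0.000000); Gamma_uuu = 0.000000, Gamma_uuv = -0.159654, Gamma_uvv = -0.934273, Gamma_vuu = 0.000000, Gamma_vuv = -0.035206, Gamma_vvv = -0.206019
  tau = 0.125000: gamma = (0.203125, -0.250000), gamma' = (-0.500000, 0.000000); Gamma_uuu = 0.000000, Gamma_uuv = -0.159119, Gamma_uvv = -0.990809, Gamma_vuu = 0.000000, Gamma_vuv = -0.036465, Gamma_vvv = -0.227060
  tau = 0.250000: gamma = (0.125000, -0.250000), gamma' = (-0.750000, 0.000000); Gamma_uuu = 0.000000, Gamma_uuv = -0.158189, Gamma_uvv = -1.083889, Gamma_vuu = 0.000000, Gamma_vuv = -0.038533, Gamma_vvv = -0.264024
  tau = 0.375000: gamma = (0.015625, -0.250000), gamma' = (-1.000000, 0.000000); Gamma_uuu = 0.000000, Gamma_uuv = -0.156813, Gamma_uvv = -1.211668, Gamma_vuu = 0.000000, Gamma_vuv = -0.041364, Gamma_vvv = -0.319616
  tau = 0.500000: gamma = (-0.125000, -0.250000), gamma' = (-1.250000, 0.000000); Gamma_uuu = 0.000000, Gamma_uuv = -0.154922, Gamma_uvv = -1.371343, Gamma_vuu = 0.000000, Gamma_vuv = -0.044888, Gamma_vvv = -0.397338
  tau = 0.625000: gamma = (-0.296875, -0.250000), gamma' = (-1.500000, 0.000000); Gamma_uuu = 0.000000, Gamma_uuv = -0.152441, Gamma_uvv = -1.558987, Gamma_vuu = 0.000000, Gamma_vuv = -0.049006, Gamma_vvv = -0.501175
  tau = 0.750000: gamma = (-0.500000, -0.250000), gamma' = (-1.750000, 0.000000); Gamma_uuu = 0.000000, Gamma_uuv = -0.149295, Gamma_uvv = -1.769422, Gamma_vuu = 0.000000, Gamma_vuv = -0.053593, Gamma_vvv = -0.635177
  tau = 0.875000: gamma = (-0.734375, -0.250000), gamma' = (-2.000000, 0.000000); Gamma_uuu = 0.000000, Gamma_uuv = -0.145422, Gamma_uvv = -1.996180, Gamma_vuu = 0.000000, Gamma_vuv = -0.058495, Gamma_vvv = -0.802951
  tau = 1.000000: gamma = (-1.000000, -0.250000), gamma' = (-2.250000, 0.000000); Gamma_uuu = 0.000000, Gamma_uuv = -0.140780, Gamma_uvv = -2.231625, Gamma_vuu = 0.000000, Gamma_vuv = -0.063532, Gamma_vvv = -1.007092
step 0: V^u = -0.5000, V^v = 2.0000
step 1: k1 = (-0.079827, -0.017603), k2 = (-0.158944, -0.036425), k3 = (-0.158757, -0.036382), k4 = (-0.236205, -0.057537); V <- V + (h/6)(k1 + 2k2 + 2k3 + k4): V^u = -0.5396, V^v = 1.9908
step 2: k1 = (-0.236192, -0.057534), k2 = (-0.311055, -0.082051), k3 = (-0.310574, -0.081924), k4 = (-0.381557, -0.110554); V <- V + (h/6)(k1 + 2k2 + 2k3 + k4): V^u = -0.6172, V^v = 1.9701
step 3: k1 = (-0.381520, -0.110543), k2 = (-0.447333, -0.143806), k3 = (-0.446382, -0.143500), k4 = (-0.505356, -0.181410); V <- V + (h/6)(k1 + 2k2 + 2k3 + k4): V^u = -0.7286, V^v = 1.9340
step 4: k1 = (-0.505296, -0.181388), k2 = (-0.555904, -0.223609), k3 = (-0.554369, -0.222991), k4 = (-0.594955, -0.268492); V <- V + (h/6)(k1 + 2k2 + 2k3 + k4): V^u = -0.8670, V^v = 1.8781

Answer: V^u = -0.8670, V^v = 1.8781


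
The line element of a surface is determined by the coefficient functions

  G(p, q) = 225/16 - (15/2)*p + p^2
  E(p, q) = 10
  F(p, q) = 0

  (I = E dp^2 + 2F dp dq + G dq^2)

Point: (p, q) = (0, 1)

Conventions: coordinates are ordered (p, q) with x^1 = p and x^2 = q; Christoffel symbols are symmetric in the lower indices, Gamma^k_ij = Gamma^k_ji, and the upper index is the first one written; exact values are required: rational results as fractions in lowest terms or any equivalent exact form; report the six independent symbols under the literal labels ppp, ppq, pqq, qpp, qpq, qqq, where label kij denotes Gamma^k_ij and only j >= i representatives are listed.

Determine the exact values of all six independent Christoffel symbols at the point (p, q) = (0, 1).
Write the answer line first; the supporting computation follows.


Answer: Gamma_ppp = 0, Gamma_ppq = 0, Gamma_pqq = 3/8, Gamma_qpp = 0, Gamma_qpq = -4/15, Gamma_qqq = 0

E = 10, F = 0, G = 225/16 at the point
E_p = 0, E_q = 0, F_p = 0, F_q = 0, G_p = -15/2, G_q = 0
EG - F^2 = 1125/8;  g^inv = (8/1125) * [[225/16, 0], [0, 10]]
first-kind symbols [ij,l] = (1/2)(d_i g_jl + d_j g_il - d_l g_ij): [pp,p] = E_p/2 = 0, [pp,q] = F_p - E_q/2 = 0, [pq,p] = E_q/2 = 0, [pq,q] = G_p/2 = -15/4, [qq,p] = F_q - G_p/2 = 15/4, [qq,q] = G_q/2 = 0
Gamma^p_ij = (G*[ij,p] - F*[ij,q])/(EG - F^2), Gamma^q_ij = (E*[ij,q] - F*[ij,p])/(EG - F^2)


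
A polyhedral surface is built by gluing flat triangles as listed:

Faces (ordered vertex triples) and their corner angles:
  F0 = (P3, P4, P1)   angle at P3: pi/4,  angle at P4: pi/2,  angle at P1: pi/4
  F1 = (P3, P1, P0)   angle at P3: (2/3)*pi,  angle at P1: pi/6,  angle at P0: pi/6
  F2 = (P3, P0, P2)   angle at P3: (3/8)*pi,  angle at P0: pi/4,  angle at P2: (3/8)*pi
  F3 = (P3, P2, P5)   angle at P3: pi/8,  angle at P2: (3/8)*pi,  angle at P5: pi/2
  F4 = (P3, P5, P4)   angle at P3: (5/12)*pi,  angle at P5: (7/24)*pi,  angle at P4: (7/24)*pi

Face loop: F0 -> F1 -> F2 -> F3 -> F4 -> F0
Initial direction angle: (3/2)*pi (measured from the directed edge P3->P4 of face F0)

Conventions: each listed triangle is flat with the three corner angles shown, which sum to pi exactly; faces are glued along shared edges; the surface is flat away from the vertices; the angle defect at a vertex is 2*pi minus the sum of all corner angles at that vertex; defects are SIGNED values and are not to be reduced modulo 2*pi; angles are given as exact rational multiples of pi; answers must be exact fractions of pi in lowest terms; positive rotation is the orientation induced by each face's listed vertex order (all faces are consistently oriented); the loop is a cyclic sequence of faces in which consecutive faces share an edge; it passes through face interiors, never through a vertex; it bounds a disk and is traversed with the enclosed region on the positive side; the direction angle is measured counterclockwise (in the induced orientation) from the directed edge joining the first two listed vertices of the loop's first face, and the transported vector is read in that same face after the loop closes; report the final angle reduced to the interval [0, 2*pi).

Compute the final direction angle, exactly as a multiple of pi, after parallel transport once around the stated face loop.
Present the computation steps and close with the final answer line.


enclosed vertex P3: corner angles sum to (11/6)*pi, defect = 2*pi - (11/6)*pi = pi/6
summing the enclosed defects onto the initial angle, mod 2*pi in the induced orientation:
final angle = (3/2)*pi + pi/6 = (5/3)*pi (mod 2*pi)

Answer: final direction angle = (5/3)*pi


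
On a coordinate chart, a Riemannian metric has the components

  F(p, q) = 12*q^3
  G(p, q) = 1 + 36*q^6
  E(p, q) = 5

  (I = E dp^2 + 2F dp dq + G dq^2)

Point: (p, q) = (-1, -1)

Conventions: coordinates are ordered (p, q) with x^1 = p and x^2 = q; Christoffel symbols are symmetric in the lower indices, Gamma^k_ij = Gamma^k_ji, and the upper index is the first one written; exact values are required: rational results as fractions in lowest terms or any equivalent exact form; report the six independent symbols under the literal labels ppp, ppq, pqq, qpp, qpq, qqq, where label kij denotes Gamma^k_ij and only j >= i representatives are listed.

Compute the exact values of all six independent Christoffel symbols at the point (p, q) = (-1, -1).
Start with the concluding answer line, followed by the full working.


Answer: Gamma_ppp = 0, Gamma_ppq = 0, Gamma_pqq = 36/41, Gamma_qpp = 0, Gamma_qpq = 0, Gamma_qqq = -108/41

E = 5, F = -12, G = 37 at the point
E_p = 0, E_q = 0, F_p = 0, F_q = 36, G_p = 0, G_q = -216
EG - F^2 = 41;  g^inv = (1/41) * [[37, 12], [12, 5]]
first-kind symbols [ij,l] = (1/2)(d_i g_jl + d_j g_il - d_l g_ij): [pp,p] = E_p/2 = 0, [pp,q] = F_p - E_q/2 = 0, [pq,p] = E_q/2 = 0, [pq,q] = G_p/2 = 0, [qq,p] = F_q - G_p/2 = 36, [qq,q] = G_q/2 = -108
Gamma^p_ij = (G*[ij,p] - F*[ij,q])/(EG - F^2), Gamma^q_ij = (E*[ij,q] - F*[ij,p])/(EG - F^2)


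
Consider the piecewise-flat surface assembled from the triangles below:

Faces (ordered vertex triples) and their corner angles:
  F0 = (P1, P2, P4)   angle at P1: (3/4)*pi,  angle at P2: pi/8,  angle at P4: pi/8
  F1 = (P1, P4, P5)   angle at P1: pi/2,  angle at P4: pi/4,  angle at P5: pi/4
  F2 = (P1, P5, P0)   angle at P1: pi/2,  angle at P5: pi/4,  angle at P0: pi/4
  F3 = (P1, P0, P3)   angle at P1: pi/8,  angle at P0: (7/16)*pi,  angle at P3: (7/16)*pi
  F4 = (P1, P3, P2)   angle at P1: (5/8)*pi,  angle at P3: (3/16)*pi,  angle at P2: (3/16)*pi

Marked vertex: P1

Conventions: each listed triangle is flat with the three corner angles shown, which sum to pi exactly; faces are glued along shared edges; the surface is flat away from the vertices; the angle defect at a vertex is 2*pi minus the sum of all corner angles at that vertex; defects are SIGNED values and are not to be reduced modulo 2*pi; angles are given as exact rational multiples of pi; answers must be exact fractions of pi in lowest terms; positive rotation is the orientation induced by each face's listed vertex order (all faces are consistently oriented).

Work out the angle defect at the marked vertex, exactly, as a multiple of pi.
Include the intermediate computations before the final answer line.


Sum of corner angles at P1: (5/2)*pi
defect = 2*pi - (5/2)*pi

Answer: defect(P1) = -pi/2


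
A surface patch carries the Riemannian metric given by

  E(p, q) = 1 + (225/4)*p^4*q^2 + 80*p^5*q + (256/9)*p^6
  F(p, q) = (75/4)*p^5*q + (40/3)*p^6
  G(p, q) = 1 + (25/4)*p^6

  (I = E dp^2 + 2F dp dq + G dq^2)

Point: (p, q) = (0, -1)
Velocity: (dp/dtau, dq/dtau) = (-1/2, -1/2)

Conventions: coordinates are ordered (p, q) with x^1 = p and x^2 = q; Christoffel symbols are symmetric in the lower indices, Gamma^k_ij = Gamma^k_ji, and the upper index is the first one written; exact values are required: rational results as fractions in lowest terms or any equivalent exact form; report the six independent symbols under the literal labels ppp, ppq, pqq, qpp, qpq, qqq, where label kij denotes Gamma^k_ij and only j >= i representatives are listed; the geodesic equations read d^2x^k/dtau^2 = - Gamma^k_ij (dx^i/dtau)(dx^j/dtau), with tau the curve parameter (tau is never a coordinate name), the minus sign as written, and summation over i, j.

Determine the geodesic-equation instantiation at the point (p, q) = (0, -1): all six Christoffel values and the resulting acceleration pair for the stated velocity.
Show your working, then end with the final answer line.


E = 1, F = 0, G = 1 at the point
E_p = 0, E_q = 0, F_p = 0, F_q = 0, G_p = 0, G_q = 0
EG - F^2 = 1;  g^inv = (1) * [[1, 0], [0, 1]]
first-kind symbols [ij,l] = (1/2)(d_i g_jl + d_j g_il - d_l g_ij): [pp,p] = E_p/2 = 0, [pp,q] = F_p - E_q/2 = 0, [pq,p] = E_q/2 = 0, [pq,q] = G_p/2 = 0, [qq,p] = F_q - G_p/2 = 0, [qq,q] = G_q/2 = 0
Gamma^p_ij = (G*[ij,p] - F*[ij,q])/(EG - F^2), Gamma^q_ij = (E*[ij,q] - F*[ij,p])/(EG - F^2)
Gamma_ppp = 0, Gamma_ppq = 0, Gamma_pqq = 0, Gamma_qpp = 0, Gamma_qpq = 0, Gamma_qqq = 0
d^2p/dtau^2 = -(Gamma_ppp*(-1/2)^2 + 2*Gamma_ppq*(-1/2)*(-1/2) + Gamma_pqq*(-1/2)^2) = 0
d^2q/dtau^2 = -(Gamma_qpp*(-1/2)^2 + 2*Gamma_qpq*(-1/2)*(-1/2) + Gamma_qqq*(-1/2)^2) = 0

Answer: Gamma_ppp = 0, Gamma_ppq = 0, Gamma_pqq = 0, Gamma_qpp = 0, Gamma_qpq = 0, Gamma_qqq = 0; accelerations (d^2p/dtau^2, d^2q/dtau^2) = (0, 0)


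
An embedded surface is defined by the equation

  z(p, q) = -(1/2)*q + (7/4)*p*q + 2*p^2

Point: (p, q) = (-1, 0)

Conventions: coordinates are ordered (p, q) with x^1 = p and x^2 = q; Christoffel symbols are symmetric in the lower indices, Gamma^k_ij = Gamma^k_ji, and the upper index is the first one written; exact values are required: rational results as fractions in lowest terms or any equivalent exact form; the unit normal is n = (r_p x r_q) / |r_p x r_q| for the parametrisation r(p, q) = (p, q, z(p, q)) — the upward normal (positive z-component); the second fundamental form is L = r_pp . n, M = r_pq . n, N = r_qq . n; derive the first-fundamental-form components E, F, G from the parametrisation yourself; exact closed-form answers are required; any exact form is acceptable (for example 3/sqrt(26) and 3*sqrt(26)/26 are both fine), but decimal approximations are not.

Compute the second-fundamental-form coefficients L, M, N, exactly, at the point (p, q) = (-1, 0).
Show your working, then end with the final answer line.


z_p = -4, z_q = -9/4, z_pp = 4, z_pq = 7/4, z_qq = 0
E = 17, F = 9, G = 97/16; answer radicand W^2 = 353/16
unnormalised second-form numerators: l = 4, m = 7/4, n = 0; L = l/sqrt(353/16), and similarly M = m/sqrt(W^2), N = n/sqrt(W^2)

Answer: L = 16*sqrt(353)/353, M = 7*sqrt(353)/353, N = 0


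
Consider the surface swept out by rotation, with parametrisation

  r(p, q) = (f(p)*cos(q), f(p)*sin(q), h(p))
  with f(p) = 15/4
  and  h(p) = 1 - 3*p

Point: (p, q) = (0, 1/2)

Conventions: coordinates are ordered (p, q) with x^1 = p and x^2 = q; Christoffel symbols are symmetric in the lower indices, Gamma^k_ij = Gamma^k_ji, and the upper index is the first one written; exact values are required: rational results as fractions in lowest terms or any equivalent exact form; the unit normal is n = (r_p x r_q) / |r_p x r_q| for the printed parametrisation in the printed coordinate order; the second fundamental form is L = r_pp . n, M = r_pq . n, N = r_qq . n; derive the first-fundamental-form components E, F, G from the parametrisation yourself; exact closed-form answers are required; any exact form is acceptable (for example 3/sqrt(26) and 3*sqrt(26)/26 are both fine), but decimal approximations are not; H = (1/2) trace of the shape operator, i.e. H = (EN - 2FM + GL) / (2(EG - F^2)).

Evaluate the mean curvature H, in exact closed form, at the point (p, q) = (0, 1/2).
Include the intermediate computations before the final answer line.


f = 15/4, f' = 0, f'' = 0, h' = -3, h'' = 0
E = 9, F = 0, G = 225/16; answer radicand W^2 = 9
unnormalised second-form numerators: l = 0, m = 0, n = -45/4; L = l/sqrt(9), and similarly M = m/sqrt(W^2), N = n/sqrt(W^2)
H = (E*n - 2*F*m + G*l) / (2*(EG - F^2)*sqrt(W^2)); E*n - 2*F*m + G*l = -405/4, EG - F^2 = 2025/16, so H = (-2/5)/sqrt(9)

Answer: H = -2/15


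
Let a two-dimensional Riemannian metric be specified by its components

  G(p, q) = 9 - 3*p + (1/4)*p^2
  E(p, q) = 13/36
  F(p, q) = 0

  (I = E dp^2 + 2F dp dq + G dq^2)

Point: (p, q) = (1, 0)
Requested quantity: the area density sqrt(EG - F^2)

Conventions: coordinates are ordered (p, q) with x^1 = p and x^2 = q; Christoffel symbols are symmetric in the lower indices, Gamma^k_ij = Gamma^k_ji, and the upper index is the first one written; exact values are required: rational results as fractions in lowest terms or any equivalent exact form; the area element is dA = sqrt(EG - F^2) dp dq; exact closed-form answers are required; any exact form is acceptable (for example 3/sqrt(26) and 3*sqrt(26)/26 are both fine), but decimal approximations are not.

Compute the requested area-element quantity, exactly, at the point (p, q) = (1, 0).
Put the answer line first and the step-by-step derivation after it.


Answer: sqrt(EG - F^2) = 5*sqrt(13)/12

E = 13/36, F = 0, G = 25/4; EG - F^2 = 325/144


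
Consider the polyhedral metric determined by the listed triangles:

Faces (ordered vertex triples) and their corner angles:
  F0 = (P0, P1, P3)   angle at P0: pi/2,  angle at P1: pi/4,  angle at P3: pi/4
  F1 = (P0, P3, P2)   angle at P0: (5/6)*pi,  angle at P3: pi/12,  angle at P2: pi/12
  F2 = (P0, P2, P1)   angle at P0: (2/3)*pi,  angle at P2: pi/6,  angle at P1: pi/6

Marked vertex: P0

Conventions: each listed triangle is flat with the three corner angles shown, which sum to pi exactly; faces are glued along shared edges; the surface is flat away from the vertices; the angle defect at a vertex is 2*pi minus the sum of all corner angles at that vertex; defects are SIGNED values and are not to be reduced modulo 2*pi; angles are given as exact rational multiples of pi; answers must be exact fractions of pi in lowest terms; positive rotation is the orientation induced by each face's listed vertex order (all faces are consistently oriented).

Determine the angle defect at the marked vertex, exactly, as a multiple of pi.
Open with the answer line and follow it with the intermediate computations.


Answer: defect(P0) = 0

Sum of corner angles at P0: 2*pi
defect = 2*pi - 2*pi


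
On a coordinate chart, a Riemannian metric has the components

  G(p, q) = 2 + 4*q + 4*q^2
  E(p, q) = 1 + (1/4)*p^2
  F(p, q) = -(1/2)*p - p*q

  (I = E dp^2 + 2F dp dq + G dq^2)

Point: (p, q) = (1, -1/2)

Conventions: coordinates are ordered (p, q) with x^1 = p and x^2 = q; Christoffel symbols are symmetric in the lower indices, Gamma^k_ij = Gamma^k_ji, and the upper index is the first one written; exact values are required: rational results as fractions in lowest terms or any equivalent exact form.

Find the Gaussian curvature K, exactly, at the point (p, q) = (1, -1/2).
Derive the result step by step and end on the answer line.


E = 5/4, F = 0, G = 1, EG - F^2 = 5/4 at the point
E_p = 1/2, E_q = 0, F_p = 0, F_q = -1, G_p = 0, G_q = 0
E_qq = 0, F_pq = -1, G_pp = 0
The intrinsic route: Brioschi's K = (det M1 - det M2)/(EG - F^2)^2.
M1 = [[-E_qq/2 + F_pq - G_pp/2, E_p/2, F_p - E_q/2], [F_q - G_p/2, E, F], [G_q/2, F, G]] = [[-1, 1/4, 0], [-1, 5/4, 0], [0, 0, 1]]; det M1 = -1
M2 = [[0, E_q/2, G_p/2], [E_q/2, E, F], [G_p/2, F, G]] = [[0, 0, 0], [0, 5/4, 0], [0, 0, 1]]; det M2 = 0
det M1 - det M2 = -1; K = -1 / (5/4)^2 = -16/25

Answer: K = -16/25


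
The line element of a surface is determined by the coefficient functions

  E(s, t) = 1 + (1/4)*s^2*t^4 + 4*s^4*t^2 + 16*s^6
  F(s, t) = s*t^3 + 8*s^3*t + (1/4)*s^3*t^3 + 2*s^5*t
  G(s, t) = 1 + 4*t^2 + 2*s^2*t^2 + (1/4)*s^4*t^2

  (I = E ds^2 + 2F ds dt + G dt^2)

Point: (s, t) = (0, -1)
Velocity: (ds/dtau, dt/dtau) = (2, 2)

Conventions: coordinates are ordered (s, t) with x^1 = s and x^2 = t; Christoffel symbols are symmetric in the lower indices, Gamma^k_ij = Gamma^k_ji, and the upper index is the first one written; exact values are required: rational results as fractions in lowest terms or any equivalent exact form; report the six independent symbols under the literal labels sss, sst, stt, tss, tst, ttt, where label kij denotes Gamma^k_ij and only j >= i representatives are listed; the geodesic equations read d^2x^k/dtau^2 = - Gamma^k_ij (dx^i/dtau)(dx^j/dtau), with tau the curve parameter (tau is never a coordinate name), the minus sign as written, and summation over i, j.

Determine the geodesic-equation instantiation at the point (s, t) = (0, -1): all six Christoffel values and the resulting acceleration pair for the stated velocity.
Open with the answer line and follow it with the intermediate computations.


Answer: Gamma_sss = 0, Gamma_sst = 0, Gamma_stt = 0, Gamma_tss = -1/5, Gamma_tst = 0, Gamma_ttt = -4/5; accelerations (d^2s/dtau^2, d^2t/dtau^2) = (0, 4)

E = 1, F = 0, G = 5 at the point
E_s = 0, E_t = 0, F_s = -1, F_t = 0, G_s = 0, G_t = -8
EG - F^2 = 5;  g^inv = (1/5) * [[5, 0], [0, 1]]
first-kind symbols [ij,l] = (1/2)(d_i g_jl + d_j g_il - d_l g_ij): [ss,s] = E_s/2 = 0, [ss,t] = F_s - E_t/2 = -1, [st,s] = E_t/2 = 0, [st,t] = G_s/2 = 0, [tt,s] = F_t - G_s/2 = 0, [tt,t] = G_t/2 = -4
Gamma^s_ij = (G*[ij,s] - F*[ij,t])/(EG - F^2), Gamma^t_ij = (E*[ij,t] - F*[ij,s])/(EG - F^2)
Gamma_sss = 0, Gamma_sst = 0, Gamma_stt = 0, Gamma_tss = -1/5, Gamma_tst = 0, Gamma_ttt = -4/5
d^2s/dtau^2 = -(Gamma_sss*(2)^2 + 2*Gamma_sst*(2)*(2) + Gamma_stt*(2)^2) = 0
d^2t/dtau^2 = -(Gamma_tss*(2)^2 + 2*Gamma_tst*(2)*(2) + Gamma_ttt*(2)^2) = 4


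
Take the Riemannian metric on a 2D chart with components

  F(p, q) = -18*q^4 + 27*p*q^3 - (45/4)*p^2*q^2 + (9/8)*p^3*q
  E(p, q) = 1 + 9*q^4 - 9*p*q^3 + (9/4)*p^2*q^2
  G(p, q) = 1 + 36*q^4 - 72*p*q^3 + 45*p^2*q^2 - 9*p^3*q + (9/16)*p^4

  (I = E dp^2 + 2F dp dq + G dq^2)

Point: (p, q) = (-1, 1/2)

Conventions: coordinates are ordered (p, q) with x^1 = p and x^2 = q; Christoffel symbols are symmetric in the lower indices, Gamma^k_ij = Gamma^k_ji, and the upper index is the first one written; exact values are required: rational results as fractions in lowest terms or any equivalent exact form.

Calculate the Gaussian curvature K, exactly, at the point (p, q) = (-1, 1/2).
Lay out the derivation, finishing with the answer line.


E = 13/4, F = -63/8, G = 457/16, EG - F^2 = 493/16 at the point
E_p = -9/4, E_q = 27/2, F_p = 171/16, F_q = -333/8, G_p = -189/4, G_q = 126
E_qq = 117/2, F_pq = 369/8, G_pp = 225/4
Compute both Brioschi determinants and normalise by (EG - F^2)^2.
M1 = [[-E_qq/2 + F_pq - G_pp/2, E_p/2, F_p - E_q/2], [F_q - G_p/2, E, F], [G_q/2, F, G]] = [[-45/4, -9/8, 63/16], [-18, 13/4, -63/8], [63, -63/8, 457/16]]; det M1 = -39357/64
M2 = [[0, E_q/2, G_p/2], [E_q/2, E, F], [G_p/2, F, G]] = [[0, 27/4, -189/8], [27/4, 13/4, -63/8], [-189/8, -63/8, 457/16]]; det M2 = -38637/64
det M1 - det M2 = -45/4; K = -45/4 / (493/16)^2 = -2880/243049

Answer: K = -2880/243049


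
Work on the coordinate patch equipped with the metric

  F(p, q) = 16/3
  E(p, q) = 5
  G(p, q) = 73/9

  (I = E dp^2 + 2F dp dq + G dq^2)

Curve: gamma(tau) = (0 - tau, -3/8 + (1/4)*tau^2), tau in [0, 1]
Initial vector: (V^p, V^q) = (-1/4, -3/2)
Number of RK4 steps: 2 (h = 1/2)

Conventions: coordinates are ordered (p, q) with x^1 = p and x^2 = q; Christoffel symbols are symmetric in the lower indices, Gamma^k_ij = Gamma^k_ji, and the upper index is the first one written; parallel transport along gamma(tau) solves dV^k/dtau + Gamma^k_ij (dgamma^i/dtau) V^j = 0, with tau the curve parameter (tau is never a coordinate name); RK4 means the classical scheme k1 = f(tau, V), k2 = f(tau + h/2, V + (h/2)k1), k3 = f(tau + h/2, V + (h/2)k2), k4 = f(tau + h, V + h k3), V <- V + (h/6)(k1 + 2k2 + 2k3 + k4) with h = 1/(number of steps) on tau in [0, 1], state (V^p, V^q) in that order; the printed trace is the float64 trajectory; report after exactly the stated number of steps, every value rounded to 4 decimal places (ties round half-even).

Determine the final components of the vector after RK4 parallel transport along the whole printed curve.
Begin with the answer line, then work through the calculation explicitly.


Answer: V^p = -0.2500, V^q = -1.5000

gamma'(tau) = (-1, (1/2)*tau); f(tau, V)^k = -Gamma^k_ij(gamma(tau)) gamma'^i(tau) V^j; h = 1/2; intermediate values shown to 6 dp
curve data and Christoffel symbols at the stage parameters:
  tau = 0.000000: gamma = (0.000000, -0.375000), gamma' = (-1.000000, 0.000000); Gamma_ppp = 0.000000, Gamma_ppq = 0.000000, Gamma_pqq = 0.000000, Gamma_qpp = 0.000000, Gamma_qpq = 0.000000, Gamma_qqq = 0.000000
  tau = 0.250000: gamma = (-0.250000, -0.359375), gamma' = (-1.000000, 0.125000); Gamma_ppp = 0.000000, Gamma_ppq = 0.000000, Gamma_pqq = 0.000000, Gamma_qpp = 0.000000, Gamma_qpq = 0.000000, Gamma_qqq = 0.000000
  tau = 0.500000: gamma = (-0.500000, -0.312500), gamma' = (-1.000000, 0.250000); Gamma_ppp = 0.000000, Gamma_ppq = 0.000000, Gamma_pqq = 0.000000, Gamma_qpp = 0.000000, Gamma_qpq = 0.000000, Gamma_qqq = 0.000000
  tau = 0.750000: gamma = (-0.750000, -0.234375), gamma' = (-1.000000, 0.375000); Gamma_ppp = 0.000000, Gamma_ppq = 0.000000, Gamma_pqq = 0.000000, Gamma_qpp = 0.000000, Gamma_qpq = 0.000000, Gamma_qqq = 0.000000
  tau = 1.000000: gamma = (-1.000000, -0.125000), gamma' = (-1.000000, 0.500000); Gamma_ppp = 0.000000, Gamma_ppq = 0.000000, Gamma_pqq = 0.000000, Gamma_qpp = 0.000000, Gamma_qpq = 0.000000, Gamma_qqq = 0.000000
step 0: V^p = -0.2500, V^q = -1.5000
step 1: k1 = (0.000000, 0.000000), k2 = (0.000000, 0.000000), k3 = (0.000000, 0.000000), k4 = (0.000000, 0.000000); V <- V + (h/6)(k1 + 2k2 + 2k3 + k4): V^p = -0.2500, V^q = -1.5000
step 2: k1 = (0.000000, 0.000000), k2 = (0.000000, 0.000000), k3 = (0.000000, 0.000000), k4 = (0.000000, 0.000000); V <- V + (h/6)(k1 + 2k2 + 2k3 + k4): V^p = -0.2500, V^q = -1.5000


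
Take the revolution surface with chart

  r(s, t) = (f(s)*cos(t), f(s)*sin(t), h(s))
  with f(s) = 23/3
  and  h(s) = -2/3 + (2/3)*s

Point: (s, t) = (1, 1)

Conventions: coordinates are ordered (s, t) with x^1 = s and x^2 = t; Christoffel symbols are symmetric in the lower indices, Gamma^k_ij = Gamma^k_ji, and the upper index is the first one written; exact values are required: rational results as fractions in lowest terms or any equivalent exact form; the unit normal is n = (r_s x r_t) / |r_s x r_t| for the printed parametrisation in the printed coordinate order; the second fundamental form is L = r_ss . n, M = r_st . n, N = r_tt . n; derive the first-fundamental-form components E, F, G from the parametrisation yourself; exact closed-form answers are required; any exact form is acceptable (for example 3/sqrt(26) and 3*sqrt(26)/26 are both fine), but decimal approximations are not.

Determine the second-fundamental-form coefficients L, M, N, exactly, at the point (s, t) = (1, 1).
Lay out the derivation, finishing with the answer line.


f = 23/3, f' = 0, f'' = 0, h' = 2/3, h'' = 0
E = 4/9, F = 0, G = 529/9; answer radicand W^2 = 4/9
unnormalised second-form numerators: l = 0, m = 0, n = 46/9; L = l/sqrt(4/9), and similarly M = m/sqrt(W^2), N = n/sqrt(W^2)

Answer: L = 0, M = 0, N = 23/3
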